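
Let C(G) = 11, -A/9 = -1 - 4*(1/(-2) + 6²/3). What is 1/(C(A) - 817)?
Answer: -1/806 ≈ -0.0012407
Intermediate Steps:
A = 423 (A = -9*(-1 - 4*(1/(-2) + 6²/3)) = -9*(-1 - 4*(1*(-½) + 36*(⅓))) = -9*(-1 - 4*(-½ + 12)) = -9*(-1 - 4*23/2) = -9*(-1 - 46) = -9*(-47) = 423)
1/(C(A) - 817) = 1/(11 - 817) = 1/(-806) = -1/806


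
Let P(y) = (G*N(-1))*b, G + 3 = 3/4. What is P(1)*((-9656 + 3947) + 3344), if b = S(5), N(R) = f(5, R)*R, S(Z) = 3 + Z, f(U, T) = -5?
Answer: 212850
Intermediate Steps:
N(R) = -5*R
b = 8 (b = 3 + 5 = 8)
G = -9/4 (G = -3 + 3/4 = -3 + 3*(¼) = -3 + ¾ = -9/4 ≈ -2.2500)
P(y) = -90 (P(y) = -(-45)*(-1)/4*8 = -9/4*5*8 = -45/4*8 = -90)
P(1)*((-9656 + 3947) + 3344) = -90*((-9656 + 3947) + 3344) = -90*(-5709 + 3344) = -90*(-2365) = 212850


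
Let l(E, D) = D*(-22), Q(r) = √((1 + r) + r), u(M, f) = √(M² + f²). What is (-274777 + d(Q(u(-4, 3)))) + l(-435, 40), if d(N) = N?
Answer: -275657 + √11 ≈ -2.7565e+5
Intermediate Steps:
Q(r) = √(1 + 2*r)
l(E, D) = -22*D
(-274777 + d(Q(u(-4, 3)))) + l(-435, 40) = (-274777 + √(1 + 2*√((-4)² + 3²))) - 22*40 = (-274777 + √(1 + 2*√(16 + 9))) - 880 = (-274777 + √(1 + 2*√25)) - 880 = (-274777 + √(1 + 2*5)) - 880 = (-274777 + √(1 + 10)) - 880 = (-274777 + √11) - 880 = -275657 + √11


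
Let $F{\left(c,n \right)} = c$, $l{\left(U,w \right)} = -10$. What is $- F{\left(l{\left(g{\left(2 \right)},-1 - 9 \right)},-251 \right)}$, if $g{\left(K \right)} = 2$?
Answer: $10$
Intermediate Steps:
$- F{\left(l{\left(g{\left(2 \right)},-1 - 9 \right)},-251 \right)} = \left(-1\right) \left(-10\right) = 10$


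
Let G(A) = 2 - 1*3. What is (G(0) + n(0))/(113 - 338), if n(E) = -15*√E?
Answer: 1/225 ≈ 0.0044444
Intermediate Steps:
G(A) = -1 (G(A) = 2 - 3 = -1)
(G(0) + n(0))/(113 - 338) = (-1 - 15*√0)/(113 - 338) = (-1 - 15*0)/(-225) = (-1 + 0)*(-1/225) = -1*(-1/225) = 1/225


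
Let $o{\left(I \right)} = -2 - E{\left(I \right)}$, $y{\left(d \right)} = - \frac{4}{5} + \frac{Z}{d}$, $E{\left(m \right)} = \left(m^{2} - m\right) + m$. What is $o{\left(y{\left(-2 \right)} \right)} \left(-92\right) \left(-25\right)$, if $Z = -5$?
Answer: $-11247$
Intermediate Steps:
$E{\left(m \right)} = m^{2}$
$y{\left(d \right)} = - \frac{4}{5} - \frac{5}{d}$
$o{\left(I \right)} = -2 - I^{2}$
$o{\left(y{\left(-2 \right)} \right)} \left(-92\right) \left(-25\right) = \left(-2 - \left(- \frac{4}{5} - \frac{5}{-2}\right)^{2}\right) \left(-92\right) \left(-25\right) = \left(-2 - \left(- \frac{4}{5} - - \frac{5}{2}\right)^{2}\right) \left(-92\right) \left(-25\right) = \left(-2 - \left(- \frac{4}{5} + \frac{5}{2}\right)^{2}\right) \left(-92\right) \left(-25\right) = \left(-2 - \left(\frac{17}{10}\right)^{2}\right) \left(-92\right) \left(-25\right) = \left(-2 - \frac{289}{100}\right) \left(-92\right) \left(-25\right) = \left(- \frac{489}{100}\right) \left(-92\right) \left(-25\right) = \frac{11247}{25} \left(-25\right) = -11247$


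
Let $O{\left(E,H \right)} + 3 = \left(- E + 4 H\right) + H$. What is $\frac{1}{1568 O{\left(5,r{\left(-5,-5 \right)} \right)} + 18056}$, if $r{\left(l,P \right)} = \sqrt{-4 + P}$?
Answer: $\frac{689}{72946568} - \frac{735 i}{18236642} \approx 9.4453 \cdot 10^{-6} - 4.0303 \cdot 10^{-5} i$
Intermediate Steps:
$O{\left(E,H \right)} = -3 - E + 5 H$ ($O{\left(E,H \right)} = -3 + \left(\left(- E + 4 H\right) + H\right) = -3 - \left(E - 5 H\right) = -3 - E + 5 H$)
$\frac{1}{1568 O{\left(5,r{\left(-5,-5 \right)} \right)} + 18056} = \frac{1}{1568 \left(-3 - 5 + 5 \sqrt{-4 - 5}\right) + 18056} = \frac{1}{1568 \left(-3 - 5 + 5 \sqrt{-9}\right) + 18056} = \frac{1}{1568 \left(-3 - 5 + 5 \cdot 3 i\right) + 18056} = \frac{1}{1568 \left(-3 - 5 + 15 i\right) + 18056} = \frac{1}{1568 \left(-8 + 15 i\right) + 18056} = \frac{1}{\left(-12544 + 23520 i\right) + 18056} = \frac{1}{5512 + 23520 i} = \frac{5512 - 23520 i}{583572544}$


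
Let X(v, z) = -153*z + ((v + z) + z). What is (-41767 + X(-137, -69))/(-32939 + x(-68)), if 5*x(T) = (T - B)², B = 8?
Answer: 52475/52973 ≈ 0.99060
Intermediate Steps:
x(T) = (-8 + T)²/5 (x(T) = (T - 1*8)²/5 = (T - 8)²/5 = (-8 + T)²/5)
X(v, z) = v - 151*z (X(v, z) = -153*z + (v + 2*z) = v - 151*z)
(-41767 + X(-137, -69))/(-32939 + x(-68)) = (-41767 + (-137 - 151*(-69)))/(-32939 + (-8 - 68)²/5) = (-41767 + (-137 + 10419))/(-32939 + (⅕)*(-76)²) = (-41767 + 10282)/(-32939 + (⅕)*5776) = -31485/(-32939 + 5776/5) = -31485/(-158919/5) = -31485*(-5/158919) = 52475/52973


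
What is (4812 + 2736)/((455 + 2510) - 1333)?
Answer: 37/8 ≈ 4.6250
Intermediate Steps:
(4812 + 2736)/((455 + 2510) - 1333) = 7548/(2965 - 1333) = 7548/1632 = 7548*(1/1632) = 37/8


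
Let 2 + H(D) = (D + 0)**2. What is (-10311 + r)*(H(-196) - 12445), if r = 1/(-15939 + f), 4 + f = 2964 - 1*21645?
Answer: -9271142439985/34624 ≈ -2.6777e+8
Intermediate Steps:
f = -18685 (f = -4 + (2964 - 1*21645) = -4 + (2964 - 21645) = -4 - 18681 = -18685)
r = -1/34624 (r = 1/(-15939 - 18685) = 1/(-34624) = -1/34624 ≈ -2.8882e-5)
H(D) = -2 + D**2 (H(D) = -2 + (D + 0)**2 = -2 + D**2)
(-10311 + r)*(H(-196) - 12445) = (-10311 - 1/34624)*((-2 + (-196)**2) - 12445) = -357008065*((-2 + 38416) - 12445)/34624 = -357008065*(38414 - 12445)/34624 = -357008065/34624*25969 = -9271142439985/34624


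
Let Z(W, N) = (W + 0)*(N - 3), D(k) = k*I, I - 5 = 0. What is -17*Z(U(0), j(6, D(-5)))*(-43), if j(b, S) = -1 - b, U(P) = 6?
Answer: -43860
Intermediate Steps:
I = 5 (I = 5 + 0 = 5)
D(k) = 5*k (D(k) = k*5 = 5*k)
Z(W, N) = W*(-3 + N)
-17*Z(U(0), j(6, D(-5)))*(-43) = -102*(-3 + (-1 - 1*6))*(-43) = -102*(-3 + (-1 - 6))*(-43) = -102*(-3 - 7)*(-43) = -102*(-10)*(-43) = -17*(-60)*(-43) = 1020*(-43) = -43860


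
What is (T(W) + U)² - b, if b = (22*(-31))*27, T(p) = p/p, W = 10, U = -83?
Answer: 25138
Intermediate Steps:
T(p) = 1
b = -18414 (b = -682*27 = -18414)
(T(W) + U)² - b = (1 - 83)² - 1*(-18414) = (-82)² + 18414 = 6724 + 18414 = 25138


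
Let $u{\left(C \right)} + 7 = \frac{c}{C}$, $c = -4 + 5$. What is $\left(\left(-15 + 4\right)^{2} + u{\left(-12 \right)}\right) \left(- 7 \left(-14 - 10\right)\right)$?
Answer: $19138$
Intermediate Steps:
$c = 1$
$u{\left(C \right)} = -7 + \frac{1}{C}$ ($u{\left(C \right)} = -7 + 1 \frac{1}{C} = -7 + \frac{1}{C}$)
$\left(\left(-15 + 4\right)^{2} + u{\left(-12 \right)}\right) \left(- 7 \left(-14 - 10\right)\right) = \left(\left(-15 + 4\right)^{2} - \left(7 - \frac{1}{-12}\right)\right) \left(- 7 \left(-14 - 10\right)\right) = \left(\left(-11\right)^{2} - \frac{85}{12}\right) \left(\left(-7\right) \left(-24\right)\right) = \left(121 - \frac{85}{12}\right) 168 = \frac{1367}{12} \cdot 168 = 19138$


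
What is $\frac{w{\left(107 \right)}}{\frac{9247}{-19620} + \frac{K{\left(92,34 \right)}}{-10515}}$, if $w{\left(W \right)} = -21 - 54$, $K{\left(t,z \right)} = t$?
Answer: $\frac{1031521500}{6602483} \approx 156.23$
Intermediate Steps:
$w{\left(W \right)} = -75$
$\frac{w{\left(107 \right)}}{\frac{9247}{-19620} + \frac{K{\left(92,34 \right)}}{-10515}} = - \frac{75}{\frac{9247}{-19620} + \frac{92}{-10515}} = - \frac{75}{9247 \left(- \frac{1}{19620}\right) + 92 \left(- \frac{1}{10515}\right)} = - \frac{75}{- \frac{9247}{19620} - \frac{92}{10515}} = - \frac{75}{- \frac{6602483}{13753620}} = \left(-75\right) \left(- \frac{13753620}{6602483}\right) = \frac{1031521500}{6602483}$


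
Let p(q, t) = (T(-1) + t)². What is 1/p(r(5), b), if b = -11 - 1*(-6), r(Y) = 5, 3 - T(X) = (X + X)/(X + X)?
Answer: ⅑ ≈ 0.11111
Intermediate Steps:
T(X) = 2 (T(X) = 3 - (X + X)/(X + X) = 3 - 2*X/(2*X) = 3 - 2*X*1/(2*X) = 3 - 1*1 = 3 - 1 = 2)
b = -5 (b = -11 + 6 = -5)
p(q, t) = (2 + t)²
1/p(r(5), b) = 1/((2 - 5)²) = 1/((-3)²) = 1/9 = ⅑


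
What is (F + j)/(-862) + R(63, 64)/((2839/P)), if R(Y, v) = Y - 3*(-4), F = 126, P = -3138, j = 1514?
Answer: -103763830/1223609 ≈ -84.802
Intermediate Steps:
R(Y, v) = 12 + Y (R(Y, v) = Y + 12 = 12 + Y)
(F + j)/(-862) + R(63, 64)/((2839/P)) = (126 + 1514)/(-862) + (12 + 63)/((2839/(-3138))) = 1640*(-1/862) + 75/((2839*(-1/3138))) = -820/431 + 75/(-2839/3138) = -820/431 + 75*(-3138/2839) = -820/431 - 235350/2839 = -103763830/1223609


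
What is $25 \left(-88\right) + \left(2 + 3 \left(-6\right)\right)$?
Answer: $-2216$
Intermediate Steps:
$25 \left(-88\right) + \left(2 + 3 \left(-6\right)\right) = -2200 + \left(2 - 18\right) = -2200 - 16 = -2216$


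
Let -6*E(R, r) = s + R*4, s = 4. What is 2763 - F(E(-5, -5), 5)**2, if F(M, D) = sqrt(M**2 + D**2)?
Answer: 24578/9 ≈ 2730.9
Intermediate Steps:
E(R, r) = -2/3 - 2*R/3 (E(R, r) = -(4 + R*4)/6 = -(4 + 4*R)/6 = -2/3 - 2*R/3)
F(M, D) = sqrt(D**2 + M**2)
2763 - F(E(-5, -5), 5)**2 = 2763 - (sqrt(5**2 + (-2/3 - 2/3*(-5))**2))**2 = 2763 - (sqrt(25 + (-2/3 + 10/3)**2))**2 = 2763 - (sqrt(25 + (8/3)**2))**2 = 2763 - (sqrt(25 + 64/9))**2 = 2763 - (sqrt(289/9))**2 = 2763 - (17/3)**2 = 2763 - 1*289/9 = 2763 - 289/9 = 24578/9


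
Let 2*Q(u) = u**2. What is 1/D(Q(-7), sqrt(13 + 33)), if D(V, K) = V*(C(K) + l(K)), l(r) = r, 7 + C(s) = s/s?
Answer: 6/245 + sqrt(46)/245 ≈ 0.052173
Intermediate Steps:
C(s) = -6 (C(s) = -7 + s/s = -7 + 1 = -6)
Q(u) = u**2/2
D(V, K) = V*(-6 + K)
1/D(Q(-7), sqrt(13 + 33)) = 1/(((1/2)*(-7)**2)*(-6 + sqrt(13 + 33))) = 1/(((1/2)*49)*(-6 + sqrt(46))) = 1/(49*(-6 + sqrt(46))/2) = 1/(-147 + 49*sqrt(46)/2)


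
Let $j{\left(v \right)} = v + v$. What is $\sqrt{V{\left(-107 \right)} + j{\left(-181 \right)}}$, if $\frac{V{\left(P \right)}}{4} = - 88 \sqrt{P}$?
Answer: $\sqrt{-362 - 352 i \sqrt{107}} \approx 40.602 - 44.839 i$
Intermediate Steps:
$j{\left(v \right)} = 2 v$
$V{\left(P \right)} = - 352 \sqrt{P}$ ($V{\left(P \right)} = 4 \left(- 88 \sqrt{P}\right) = - 352 \sqrt{P}$)
$\sqrt{V{\left(-107 \right)} + j{\left(-181 \right)}} = \sqrt{- 352 \sqrt{-107} + 2 \left(-181\right)} = \sqrt{- 352 i \sqrt{107} - 362} = \sqrt{-362 - 352 i \sqrt{107}}$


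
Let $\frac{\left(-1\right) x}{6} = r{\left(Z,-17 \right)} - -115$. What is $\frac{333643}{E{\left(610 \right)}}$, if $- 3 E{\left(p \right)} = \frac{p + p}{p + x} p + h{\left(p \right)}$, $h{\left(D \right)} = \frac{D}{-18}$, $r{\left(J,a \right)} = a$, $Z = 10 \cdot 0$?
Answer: $- \frac{99091971}{3345545} \approx -29.619$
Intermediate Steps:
$Z = 0$
$h{\left(D \right)} = - \frac{D}{18}$ ($h{\left(D \right)} = D \left(- \frac{1}{18}\right) = - \frac{D}{18}$)
$x = -588$ ($x = - 6 \left(-17 - -115\right) = - 6 \left(-17 + 115\right) = \left(-6\right) 98 = -588$)
$E{\left(p \right)} = \frac{p}{54} - \frac{2 p^{2}}{3 \left(-588 + p\right)}$ ($E{\left(p \right)} = - \frac{\frac{p + p}{p - 588} p - \frac{p}{18}}{3} = - \frac{\frac{2 p}{-588 + p} p - \frac{p}{18}}{3} = - \frac{\frac{2 p^{2}}{-588 + p} - \frac{p}{18}}{3} = - \frac{- \frac{p}{18} + \frac{2 p^{2}}{-588 + p}}{3} = \frac{p}{54} - \frac{2 p^{2}}{3 \left(-588 + p\right)}$)
$\frac{333643}{E{\left(610 \right)}} = \frac{333643}{\frac{7}{54} \cdot 610 \frac{1}{-588 + 610} \left(-84 - 3050\right)} = \frac{333643}{\frac{7}{54} \cdot 610 \cdot \frac{1}{22} \left(-84 - 3050\right)} = \frac{333643}{\frac{7}{54} \cdot 610 \cdot \frac{1}{22} \left(-3134\right)} = \frac{333643}{- \frac{3345545}{297}} = 333643 \left(- \frac{297}{3345545}\right) = - \frac{99091971}{3345545}$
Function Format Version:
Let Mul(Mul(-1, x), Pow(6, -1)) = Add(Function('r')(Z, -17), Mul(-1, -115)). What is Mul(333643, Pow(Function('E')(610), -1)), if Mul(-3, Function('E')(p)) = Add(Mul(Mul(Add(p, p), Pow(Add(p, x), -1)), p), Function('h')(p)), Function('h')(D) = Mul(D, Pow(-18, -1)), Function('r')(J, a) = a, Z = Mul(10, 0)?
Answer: Rational(-99091971, 3345545) ≈ -29.619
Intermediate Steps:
Z = 0
Function('h')(D) = Mul(Rational(-1, 18), D) (Function('h')(D) = Mul(D, Rational(-1, 18)) = Mul(Rational(-1, 18), D))
x = -588 (x = Mul(-6, Add(-17, Mul(-1, -115))) = Mul(-6, Add(-17, 115)) = Mul(-6, 98) = -588)
Function('E')(p) = Add(Mul(Rational(1, 54), p), Mul(Rational(-2, 3), Pow(p, 2), Pow(Add(-588, p), -1))) (Function('E')(p) = Mul(Rational(-1, 3), Add(Mul(Mul(Add(p, p), Pow(Add(p, -588), -1)), p), Mul(Rational(-1, 18), p))) = Mul(Rational(-1, 3), Add(Mul(Mul(Mul(2, p), Pow(Add(-588, p), -1)), p), Mul(Rational(-1, 18), p))) = Mul(Rational(-1, 3), Add(Mul(Mul(2, p, Pow(Add(-588, p), -1)), p), Mul(Rational(-1, 18), p))) = Mul(Rational(-1, 3), Add(Mul(2, Pow(p, 2), Pow(Add(-588, p), -1)), Mul(Rational(-1, 18), p))) = Mul(Rational(-1, 3), Add(Mul(Rational(-1, 18), p), Mul(2, Pow(p, 2), Pow(Add(-588, p), -1)))) = Add(Mul(Rational(1, 54), p), Mul(Rational(-2, 3), Pow(p, 2), Pow(Add(-588, p), -1))))
Mul(333643, Pow(Function('E')(610), -1)) = Mul(333643, Pow(Mul(Rational(7, 54), 610, Pow(Add(-588, 610), -1), Add(-84, Mul(-5, 610))), -1)) = Mul(333643, Pow(Mul(Rational(7, 54), 610, Pow(22, -1), Add(-84, -3050)), -1)) = Mul(333643, Pow(Mul(Rational(7, 54), 610, Rational(1, 22), -3134), -1)) = Mul(333643, Pow(Rational(-3345545, 297), -1)) = Mul(333643, Rational(-297, 3345545)) = Rational(-99091971, 3345545)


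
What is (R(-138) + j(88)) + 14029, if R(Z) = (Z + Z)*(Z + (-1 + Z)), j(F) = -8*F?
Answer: 89777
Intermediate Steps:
R(Z) = 2*Z*(-1 + 2*Z) (R(Z) = (2*Z)*(-1 + 2*Z) = 2*Z*(-1 + 2*Z))
(R(-138) + j(88)) + 14029 = (2*(-138)*(-1 + 2*(-138)) - 8*88) + 14029 = (2*(-138)*(-1 - 276) - 704) + 14029 = (2*(-138)*(-277) - 704) + 14029 = (76452 - 704) + 14029 = 75748 + 14029 = 89777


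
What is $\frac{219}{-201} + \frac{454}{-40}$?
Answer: $- \frac{16669}{1340} \approx -12.44$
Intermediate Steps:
$\frac{219}{-201} + \frac{454}{-40} = 219 \left(- \frac{1}{201}\right) + 454 \left(- \frac{1}{40}\right) = - \frac{73}{67} - \frac{227}{20} = - \frac{16669}{1340}$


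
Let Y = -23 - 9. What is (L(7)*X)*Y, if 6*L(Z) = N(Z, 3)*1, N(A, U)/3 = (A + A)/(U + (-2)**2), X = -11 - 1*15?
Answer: 832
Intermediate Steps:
X = -26 (X = -11 - 15 = -26)
N(A, U) = 6*A/(4 + U) (N(A, U) = 3*((A + A)/(U + (-2)**2)) = 3*((2*A)/(U + 4)) = 3*((2*A)/(4 + U)) = 3*(2*A/(4 + U)) = 6*A/(4 + U))
L(Z) = Z/7 (L(Z) = ((6*Z/(4 + 3))*1)/6 = ((6*Z/7)*1)/6 = (6*Z/7)/6 = Z/7)
Y = -32
(L(7)*X)*Y = (((1/7)*7)*(-26))*(-32) = (1*(-26))*(-32) = -26*(-32) = 832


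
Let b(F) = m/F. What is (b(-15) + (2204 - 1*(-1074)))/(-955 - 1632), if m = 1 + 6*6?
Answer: -49133/38805 ≈ -1.2662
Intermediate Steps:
m = 37 (m = 1 + 36 = 37)
b(F) = 37/F
(b(-15) + (2204 - 1*(-1074)))/(-955 - 1632) = (37/(-15) + (2204 - 1*(-1074)))/(-955 - 1632) = (37*(-1/15) + (2204 + 1074))/(-2587) = (-37/15 + 3278)*(-1/2587) = (49133/15)*(-1/2587) = -49133/38805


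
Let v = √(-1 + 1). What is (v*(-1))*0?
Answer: 0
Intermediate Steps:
v = 0 (v = √0 = 0)
(v*(-1))*0 = (0*(-1))*0 = 0*0 = 0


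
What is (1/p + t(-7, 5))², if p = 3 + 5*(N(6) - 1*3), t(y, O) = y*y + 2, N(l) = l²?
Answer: 73427761/28224 ≈ 2601.6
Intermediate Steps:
t(y, O) = 2 + y² (t(y, O) = y² + 2 = 2 + y²)
p = 168 (p = 3 + 5*(6² - 1*3) = 3 + 5*(36 - 3) = 3 + 5*33 = 3 + 165 = 168)
(1/p + t(-7, 5))² = (1/168 + (2 + (-7)²))² = (1/168 + (2 + 49))² = (1/168 + 51)² = (8569/168)² = 73427761/28224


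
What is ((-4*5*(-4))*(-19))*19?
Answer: -28880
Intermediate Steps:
((-4*5*(-4))*(-19))*19 = (-20*(-4)*(-19))*19 = (80*(-19))*19 = -1520*19 = -28880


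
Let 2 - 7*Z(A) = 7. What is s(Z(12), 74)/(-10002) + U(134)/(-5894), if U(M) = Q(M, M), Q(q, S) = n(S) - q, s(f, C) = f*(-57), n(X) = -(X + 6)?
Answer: 416763/9825298 ≈ 0.042417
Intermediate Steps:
Z(A) = -5/7 (Z(A) = 2/7 - ⅐*7 = 2/7 - 1 = -5/7)
n(X) = -6 - X (n(X) = -(6 + X) = -6 - X)
s(f, C) = -57*f
Q(q, S) = -6 - S - q (Q(q, S) = (-6 - S) - q = -6 - S - q)
U(M) = -6 - 2*M (U(M) = -6 - M - M = -6 - 2*M)
s(Z(12), 74)/(-10002) + U(134)/(-5894) = -57*(-5/7)/(-10002) + (-6 - 2*134)/(-5894) = (285/7)*(-1/10002) + (-6 - 268)*(-1/5894) = -95/23338 - 274*(-1/5894) = -95/23338 + 137/2947 = 416763/9825298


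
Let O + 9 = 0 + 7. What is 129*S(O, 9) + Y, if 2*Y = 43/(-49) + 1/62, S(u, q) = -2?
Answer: -1570225/6076 ≈ -258.43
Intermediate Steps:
O = -2 (O = -9 + (0 + 7) = -9 + 7 = -2)
Y = -2617/6076 (Y = (43/(-49) + 1/62)/2 = (43*(-1/49) + 1*(1/62))/2 = (-43/49 + 1/62)/2 = (½)*(-2617/3038) = -2617/6076 ≈ -0.43071)
129*S(O, 9) + Y = 129*(-2) - 2617/6076 = -258 - 2617/6076 = -1570225/6076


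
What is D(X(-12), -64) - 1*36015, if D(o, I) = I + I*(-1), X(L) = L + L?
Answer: -36015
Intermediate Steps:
X(L) = 2*L
D(o, I) = 0 (D(o, I) = I - I = 0)
D(X(-12), -64) - 1*36015 = 0 - 1*36015 = 0 - 36015 = -36015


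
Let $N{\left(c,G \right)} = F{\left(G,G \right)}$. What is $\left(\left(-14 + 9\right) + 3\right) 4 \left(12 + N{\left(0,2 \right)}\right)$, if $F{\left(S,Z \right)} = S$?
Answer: $-112$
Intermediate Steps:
$N{\left(c,G \right)} = G$
$\left(\left(-14 + 9\right) + 3\right) 4 \left(12 + N{\left(0,2 \right)}\right) = \left(\left(-14 + 9\right) + 3\right) 4 \left(12 + 2\right) = \left(-5 + 3\right) 4 \cdot 14 = \left(-2\right) 4 \cdot 14 = \left(-8\right) 14 = -112$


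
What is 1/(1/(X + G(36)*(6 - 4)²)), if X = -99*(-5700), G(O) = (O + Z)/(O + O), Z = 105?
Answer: 3385847/6 ≈ 5.6431e+5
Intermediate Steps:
G(O) = (105 + O)/(2*O) (G(O) = (O + 105)/(O + O) = (105 + O)/((2*O)) = (105 + O)*(1/(2*O)) = (105 + O)/(2*O))
X = 564300
1/(1/(X + G(36)*(6 - 4)²)) = 1/(1/(564300 + ((½)*(105 + 36)/36)*(6 - 4)²)) = 1/(1/(564300 + ((½)*(1/36)*141)*2²)) = 1/(1/(564300 + (47/24)*4)) = 1/(1/(564300 + 47/6)) = 1/(1/(3385847/6)) = 1/(6/3385847) = 3385847/6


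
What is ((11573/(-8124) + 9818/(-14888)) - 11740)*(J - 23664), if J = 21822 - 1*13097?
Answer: 663014469942397/3779691 ≈ 1.7542e+8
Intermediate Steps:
J = 8725 (J = 21822 - 13097 = 8725)
((11573/(-8124) + 9818/(-14888)) - 11740)*(J - 23664) = ((11573/(-8124) + 9818/(-14888)) - 11740)*(8725 - 23664) = ((11573*(-1/8124) + 9818*(-1/14888)) - 11740)*(-14939) = ((-11573/8124 - 4909/7444) - 11740)*(-14939) = (-7876883/3779691 - 11740)*(-14939) = -44381449223/3779691*(-14939) = 663014469942397/3779691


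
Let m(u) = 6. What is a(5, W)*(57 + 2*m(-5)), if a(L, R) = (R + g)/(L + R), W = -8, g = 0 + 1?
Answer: 161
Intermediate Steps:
g = 1
a(L, R) = (1 + R)/(L + R) (a(L, R) = (R + 1)/(L + R) = (1 + R)/(L + R))
a(5, W)*(57 + 2*m(-5)) = ((1 - 8)/(5 - 8))*(57 + 2*6) = (-7/(-3))*(57 + 12) = -⅓*(-7)*69 = (7/3)*69 = 161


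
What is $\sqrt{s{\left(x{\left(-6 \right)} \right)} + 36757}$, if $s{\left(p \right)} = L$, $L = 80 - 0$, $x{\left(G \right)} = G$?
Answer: $3 \sqrt{4093} \approx 191.93$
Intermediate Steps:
$L = 80$ ($L = 80 + 0 = 80$)
$s{\left(p \right)} = 80$
$\sqrt{s{\left(x{\left(-6 \right)} \right)} + 36757} = \sqrt{80 + 36757} = \sqrt{36837} = 3 \sqrt{4093}$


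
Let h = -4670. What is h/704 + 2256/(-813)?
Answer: -897489/95392 ≈ -9.4084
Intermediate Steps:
h/704 + 2256/(-813) = -4670/704 + 2256/(-813) = -4670*1/704 + 2256*(-1/813) = -2335/352 - 752/271 = -897489/95392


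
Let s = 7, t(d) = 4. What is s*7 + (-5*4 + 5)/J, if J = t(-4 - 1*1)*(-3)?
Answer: 201/4 ≈ 50.250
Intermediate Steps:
J = -12 (J = 4*(-3) = -12)
s*7 + (-5*4 + 5)/J = 7*7 + (-5*4 + 5)/(-12) = 49 + (-20 + 5)*(-1/12) = 49 - 15*(-1/12) = 49 + 5/4 = 201/4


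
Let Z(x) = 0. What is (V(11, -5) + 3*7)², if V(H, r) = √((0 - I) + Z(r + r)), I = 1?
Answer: (21 + I)² ≈ 440.0 + 42.0*I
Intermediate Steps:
V(H, r) = I (V(H, r) = √((0 - 1*1) + 0) = √((0 - 1) + 0) = √(-1 + 0) = √(-1) = I)
(V(11, -5) + 3*7)² = (I + 3*7)² = (I + 21)² = (21 + I)²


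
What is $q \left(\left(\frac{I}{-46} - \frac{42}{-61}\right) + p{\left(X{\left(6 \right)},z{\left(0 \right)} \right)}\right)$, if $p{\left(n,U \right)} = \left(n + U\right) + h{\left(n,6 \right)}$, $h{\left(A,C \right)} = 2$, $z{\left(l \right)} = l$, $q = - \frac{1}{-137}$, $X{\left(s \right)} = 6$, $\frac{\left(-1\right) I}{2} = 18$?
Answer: $\frac{13288}{192211} \approx 0.069132$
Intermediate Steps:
$I = -36$ ($I = \left(-2\right) 18 = -36$)
$q = \frac{1}{137}$ ($q = \left(-1\right) \left(- \frac{1}{137}\right) = \frac{1}{137} \approx 0.0072993$)
$p{\left(n,U \right)} = 2 + U + n$ ($p{\left(n,U \right)} = \left(n + U\right) + 2 = \left(U + n\right) + 2 = 2 + U + n$)
$q \left(\left(\frac{I}{-46} - \frac{42}{-61}\right) + p{\left(X{\left(6 \right)},z{\left(0 \right)} \right)}\right) = \frac{\left(- \frac{36}{-46} - \frac{42}{-61}\right) + \left(2 + 0 + 6\right)}{137} = \frac{\left(\left(-36\right) \left(- \frac{1}{46}\right) - - \frac{42}{61}\right) + 8}{137} = \frac{\left(\frac{18}{23} + \frac{42}{61}\right) + 8}{137} = \frac{\frac{2064}{1403} + 8}{137} = \frac{1}{137} \cdot \frac{13288}{1403} = \frac{13288}{192211}$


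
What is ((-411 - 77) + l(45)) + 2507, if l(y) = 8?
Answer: 2027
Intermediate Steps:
((-411 - 77) + l(45)) + 2507 = ((-411 - 77) + 8) + 2507 = (-488 + 8) + 2507 = -480 + 2507 = 2027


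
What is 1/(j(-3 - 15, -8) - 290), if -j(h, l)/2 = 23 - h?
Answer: -1/372 ≈ -0.0026882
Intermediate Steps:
j(h, l) = -46 + 2*h (j(h, l) = -2*(23 - h) = -46 + 2*h)
1/(j(-3 - 15, -8) - 290) = 1/((-46 + 2*(-3 - 15)) - 290) = 1/((-46 + 2*(-18)) - 290) = 1/((-46 - 36) - 290) = 1/(-82 - 290) = 1/(-372) = -1/372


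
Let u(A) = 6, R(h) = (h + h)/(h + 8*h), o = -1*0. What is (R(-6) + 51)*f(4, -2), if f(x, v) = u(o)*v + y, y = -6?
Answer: -922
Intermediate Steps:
o = 0
R(h) = 2/9 (R(h) = (2*h)/((9*h)) = (2*h)*(1/(9*h)) = 2/9)
f(x, v) = -6 + 6*v (f(x, v) = 6*v - 6 = -6 + 6*v)
(R(-6) + 51)*f(4, -2) = (2/9 + 51)*(-6 + 6*(-2)) = 461*(-6 - 12)/9 = (461/9)*(-18) = -922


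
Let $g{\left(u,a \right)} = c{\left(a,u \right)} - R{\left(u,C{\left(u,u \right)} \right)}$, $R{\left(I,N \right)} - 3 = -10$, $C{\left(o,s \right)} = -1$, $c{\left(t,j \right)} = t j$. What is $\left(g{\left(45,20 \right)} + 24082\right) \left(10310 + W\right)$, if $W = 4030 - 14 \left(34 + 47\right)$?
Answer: $330004734$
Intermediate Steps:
$c{\left(t,j \right)} = j t$
$R{\left(I,N \right)} = -7$ ($R{\left(I,N \right)} = 3 - 10 = -7$)
$g{\left(u,a \right)} = 7 + a u$ ($g{\left(u,a \right)} = u a - -7 = a u + 7 = 7 + a u$)
$W = 2896$ ($W = 4030 - 1134 = 2896$)
$\left(g{\left(45,20 \right)} + 24082\right) \left(10310 + W\right) = \left(\left(7 + 20 \cdot 45\right) + 24082\right) \left(10310 + 2896\right) = \left(\left(7 + 900\right) + 24082\right) 13206 = \left(907 + 24082\right) 13206 = 24989 \cdot 13206 = 330004734$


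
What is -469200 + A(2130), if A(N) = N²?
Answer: 4067700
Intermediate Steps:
-469200 + A(2130) = -469200 + 2130² = -469200 + 4536900 = 4067700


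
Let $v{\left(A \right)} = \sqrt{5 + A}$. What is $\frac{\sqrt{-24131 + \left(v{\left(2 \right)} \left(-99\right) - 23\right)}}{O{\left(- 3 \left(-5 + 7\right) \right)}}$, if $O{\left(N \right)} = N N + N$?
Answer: $\frac{\sqrt{-24154 - 99 \sqrt{7}}}{30} \approx 5.2085 i$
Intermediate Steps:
$O{\left(N \right)} = N + N^{2}$ ($O{\left(N \right)} = N^{2} + N = N + N^{2}$)
$\frac{\sqrt{-24131 + \left(v{\left(2 \right)} \left(-99\right) - 23\right)}}{O{\left(- 3 \left(-5 + 7\right) \right)}} = \frac{\sqrt{-24131 + \left(\sqrt{5 + 2} \left(-99\right) - 23\right)}}{- 3 \left(-5 + 7\right) \left(1 - 3 \left(-5 + 7\right)\right)} = \frac{\sqrt{-24131 + \left(\sqrt{7} \left(-99\right) - 23\right)}}{\left(-3\right) 2 \left(1 - 6\right)} = \frac{\sqrt{-24131 - \left(23 + 99 \sqrt{7}\right)}}{\left(-6\right) \left(1 - 6\right)} = \frac{\sqrt{-24131 - \left(23 + 99 \sqrt{7}\right)}}{\left(-6\right) \left(-5\right)} = \frac{\sqrt{-24154 - 99 \sqrt{7}}}{30}$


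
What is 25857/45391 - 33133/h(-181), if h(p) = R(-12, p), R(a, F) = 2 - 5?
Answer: 1504017574/136173 ≈ 11045.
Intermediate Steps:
R(a, F) = -3
h(p) = -3
25857/45391 - 33133/h(-181) = 25857/45391 - 33133/(-3) = 25857*(1/45391) - 33133*(-1/3) = 25857/45391 + 33133/3 = 1504017574/136173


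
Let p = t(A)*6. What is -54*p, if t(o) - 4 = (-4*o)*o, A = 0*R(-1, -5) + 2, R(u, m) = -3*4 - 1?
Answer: 3888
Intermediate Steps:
R(u, m) = -13 (R(u, m) = -12 - 1 = -13)
A = 2 (A = 0*(-13) + 2 = 0 + 2 = 2)
t(o) = 4 - 4*o**2 (t(o) = 4 + (-4*o)*o = 4 - 4*o**2)
p = -72 (p = (4 - 4*2**2)*6 = (4 - 4*4)*6 = (4 - 16)*6 = -12*6 = -72)
-54*p = -54*(-72) = 3888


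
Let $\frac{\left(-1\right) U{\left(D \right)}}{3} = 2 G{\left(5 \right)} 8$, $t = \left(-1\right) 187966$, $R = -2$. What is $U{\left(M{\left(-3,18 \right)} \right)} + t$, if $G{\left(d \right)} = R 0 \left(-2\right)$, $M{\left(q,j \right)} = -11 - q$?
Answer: $-187966$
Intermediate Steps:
$t = -187966$
$G{\left(d \right)} = 0$ ($G{\left(d \right)} = \left(-2\right) 0 \left(-2\right) = 0 \left(-2\right) = 0$)
$U{\left(D \right)} = 0$ ($U{\left(D \right)} = - 3 \cdot 2 \cdot 0 \cdot 8 = - 3 \cdot 0 \cdot 8 = \left(-3\right) 0 = 0$)
$U{\left(M{\left(-3,18 \right)} \right)} + t = 0 - 187966 = -187966$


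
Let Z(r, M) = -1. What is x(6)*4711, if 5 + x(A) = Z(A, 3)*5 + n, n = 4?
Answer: -28266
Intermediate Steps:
x(A) = -6 (x(A) = -5 + (-1*5 + 4) = -5 + (-5 + 4) = -5 - 1 = -6)
x(6)*4711 = -6*4711 = -28266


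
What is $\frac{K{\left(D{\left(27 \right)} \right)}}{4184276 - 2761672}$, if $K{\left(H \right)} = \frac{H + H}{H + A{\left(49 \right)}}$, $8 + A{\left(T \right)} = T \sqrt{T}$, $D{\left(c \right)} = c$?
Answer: $\frac{27}{257491324} \approx 1.0486 \cdot 10^{-7}$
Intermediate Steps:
$A{\left(T \right)} = -8 + T^{\frac{3}{2}}$ ($A{\left(T \right)} = -8 + T \sqrt{T} = -8 + T^{\frac{3}{2}}$)
$K{\left(H \right)} = \frac{2 H}{335 + H}$ ($K{\left(H \right)} = \frac{H + H}{H - \left(8 - 49^{\frac{3}{2}}\right)} = \frac{2 H}{H + \left(-8 + 343\right)} = \frac{2 H}{H + 335} = \frac{2 H}{335 + H}$)
$\frac{K{\left(D{\left(27 \right)} \right)}}{4184276 - 2761672} = \frac{2 \cdot 27 \frac{1}{335 + 27}}{4184276 - 2761672} = \frac{2 \cdot 27 \cdot \frac{1}{362}}{4184276 - 2761672} = \frac{2 \cdot 27 \cdot \frac{1}{362}}{1422604} = \frac{27}{181} \cdot \frac{1}{1422604} = \frac{27}{257491324}$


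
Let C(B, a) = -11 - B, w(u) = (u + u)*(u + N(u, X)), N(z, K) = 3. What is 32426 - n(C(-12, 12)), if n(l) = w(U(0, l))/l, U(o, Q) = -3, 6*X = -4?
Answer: 32426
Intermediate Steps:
X = -⅔ (X = (⅙)*(-4) = -⅔ ≈ -0.66667)
w(u) = 2*u*(3 + u) (w(u) = (u + u)*(u + 3) = (2*u)*(3 + u) = 2*u*(3 + u))
n(l) = 0 (n(l) = (2*(-3)*(3 - 3))/l = (2*(-3)*0)/l = 0/l = 0)
32426 - n(C(-12, 12)) = 32426 - 1*0 = 32426 + 0 = 32426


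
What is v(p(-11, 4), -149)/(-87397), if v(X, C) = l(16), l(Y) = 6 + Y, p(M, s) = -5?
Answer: -22/87397 ≈ -0.00025172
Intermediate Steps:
v(X, C) = 22 (v(X, C) = 6 + 16 = 22)
v(p(-11, 4), -149)/(-87397) = 22/(-87397) = 22*(-1/87397) = -22/87397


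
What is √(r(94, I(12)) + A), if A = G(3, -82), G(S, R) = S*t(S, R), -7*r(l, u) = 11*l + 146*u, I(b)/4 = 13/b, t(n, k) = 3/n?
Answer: I*√103677/21 ≈ 15.333*I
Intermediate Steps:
I(b) = 52/b (I(b) = 4*(13/b) = 52/b)
r(l, u) = -146*u/7 - 11*l/7 (r(l, u) = -(11*l + 146*u)/7 = -146*u/7 - 11*l/7)
G(S, R) = 3 (G(S, R) = S*(3/S) = 3)
A = 3
√(r(94, I(12)) + A) = √((-7592/(7*12) - 11/7*94) + 3) = √((-7592/(7*12) - 1034/7) + 3) = √((-146/7*13/3 - 1034/7) + 3) = √((-1898/21 - 1034/7) + 3) = √(-5000/21 + 3) = √(-4937/21) = I*√103677/21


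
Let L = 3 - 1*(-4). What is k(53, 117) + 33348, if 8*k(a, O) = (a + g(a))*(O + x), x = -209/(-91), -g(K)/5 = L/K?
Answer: 164601722/4823 ≈ 34129.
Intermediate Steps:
L = 7 (L = 3 + 4 = 7)
g(K) = -35/K
x = 209/91 (x = -209*(-1/91) = 209/91 ≈ 2.2967)
k(a, O) = (209/91 + O)*(a - 35/a)/8 (k(a, O) = ((a - 35/a)*(O + 209/91))/8 = ((a - 35/a)*(209/91 + O))/8 = ((209/91 + O)*(a - 35/a))/8 = (209/91 + O)*(a - 35/a)/8)
k(53, 117) + 33348 = (1/728)*(-7315 - 3185*117 + 53²*(209 + 91*117))/53 + 33348 = (1/728)*(1/53)*(-7315 - 372645 + 2809*(209 + 10647)) + 33348 = (1/728)*(1/53)*(-7315 - 372645 + 2809*10856) + 33348 = (1/728)*(1/53)*(-7315 - 372645 + 30494504) + 33348 = (1/728)*(1/53)*30114544 + 33348 = 3764318/4823 + 33348 = 164601722/4823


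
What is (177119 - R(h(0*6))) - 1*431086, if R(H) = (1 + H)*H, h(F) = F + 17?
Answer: -254273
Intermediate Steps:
h(F) = 17 + F
R(H) = H*(1 + H)
(177119 - R(h(0*6))) - 1*431086 = (177119 - (17 + 0*6)*(1 + (17 + 0*6))) - 1*431086 = (177119 - (17 + 0)*(1 + (17 + 0))) - 431086 = (177119 - 17*(1 + 17)) - 431086 = (177119 - 17*18) - 431086 = (177119 - 1*306) - 431086 = (177119 - 306) - 431086 = 176813 - 431086 = -254273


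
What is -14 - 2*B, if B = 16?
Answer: -46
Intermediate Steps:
-14 - 2*B = -14 - 2*16 = -14 - 32 = -46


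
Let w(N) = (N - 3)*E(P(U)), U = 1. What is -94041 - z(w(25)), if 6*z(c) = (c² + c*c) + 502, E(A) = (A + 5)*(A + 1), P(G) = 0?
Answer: -98158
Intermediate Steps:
E(A) = (1 + A)*(5 + A) (E(A) = (5 + A)*(1 + A) = (1 + A)*(5 + A))
w(N) = -15 + 5*N (w(N) = (N - 3)*(5 + 0² + 6*0) = (-3 + N)*(5 + 0 + 0) = (-3 + N)*5 = -15 + 5*N)
z(c) = 251/3 + c²/3 (z(c) = ((c² + c*c) + 502)/6 = ((c² + c²) + 502)/6 = (2*c² + 502)/6 = (502 + 2*c²)/6 = 251/3 + c²/3)
-94041 - z(w(25)) = -94041 - (251/3 + (-15 + 5*25)²/3) = -94041 - (251/3 + (-15 + 125)²/3) = -94041 - (251/3 + (⅓)*110²) = -94041 - (251/3 + (⅓)*12100) = -94041 - (251/3 + 12100/3) = -94041 - 1*4117 = -94041 - 4117 = -98158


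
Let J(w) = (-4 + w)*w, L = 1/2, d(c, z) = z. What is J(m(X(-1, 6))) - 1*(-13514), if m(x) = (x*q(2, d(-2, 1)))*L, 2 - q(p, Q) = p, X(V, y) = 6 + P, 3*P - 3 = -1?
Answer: 13514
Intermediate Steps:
P = ⅔ (P = 1 + (⅓)*(-1) = 1 - ⅓ = ⅔ ≈ 0.66667)
X(V, y) = 20/3 (X(V, y) = 6 + ⅔ = 20/3)
q(p, Q) = 2 - p
L = ½ ≈ 0.50000
m(x) = 0 (m(x) = (x*(2 - 1*2))*(½) = (x*(2 - 2))*(½) = (x*0)*(½) = 0*(½) = 0)
J(w) = w*(-4 + w)
J(m(X(-1, 6))) - 1*(-13514) = 0*(-4 + 0) - 1*(-13514) = 0*(-4) + 13514 = 0 + 13514 = 13514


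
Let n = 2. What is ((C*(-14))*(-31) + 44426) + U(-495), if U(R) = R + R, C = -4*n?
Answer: 39964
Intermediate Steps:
C = -8 (C = -4*2 = -8)
U(R) = 2*R
((C*(-14))*(-31) + 44426) + U(-495) = (-8*(-14)*(-31) + 44426) + 2*(-495) = (112*(-31) + 44426) - 990 = (-3472 + 44426) - 990 = 40954 - 990 = 39964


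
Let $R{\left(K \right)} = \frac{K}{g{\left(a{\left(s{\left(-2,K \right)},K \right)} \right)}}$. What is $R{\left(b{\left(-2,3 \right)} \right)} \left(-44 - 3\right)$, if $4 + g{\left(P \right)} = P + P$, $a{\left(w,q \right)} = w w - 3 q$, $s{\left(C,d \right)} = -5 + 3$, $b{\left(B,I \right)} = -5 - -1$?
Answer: $\frac{47}{7} \approx 6.7143$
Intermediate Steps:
$b{\left(B,I \right)} = -4$ ($b{\left(B,I \right)} = -5 + 1 = -4$)
$s{\left(C,d \right)} = -2$
$a{\left(w,q \right)} = w^{2} - 3 q$
$g{\left(P \right)} = -4 + 2 P$ ($g{\left(P \right)} = -4 + \left(P + P\right) = -4 + 2 P$)
$R{\left(K \right)} = \frac{K}{4 - 6 K}$ ($R{\left(K \right)} = \frac{K}{-4 + 2 \left(\left(-2\right)^{2} - 3 K\right)} = \frac{K}{-4 + 2 \left(4 - 3 K\right)} = \frac{K}{-4 - \left(-8 + 6 K\right)} = \frac{K}{4 - 6 K}$)
$R{\left(b{\left(-2,3 \right)} \right)} \left(-44 - 3\right) = \left(-1\right) \left(-4\right) \frac{1}{-4 + 6 \left(-4\right)} \left(-44 - 3\right) = \left(-1\right) \left(-4\right) \frac{1}{-4 - 24} \left(-47\right) = \left(-1\right) \left(-4\right) \frac{1}{-28} \left(-47\right) = \left(-1\right) \left(-4\right) \left(- \frac{1}{28}\right) \left(-47\right) = \left(- \frac{1}{7}\right) \left(-47\right) = \frac{47}{7}$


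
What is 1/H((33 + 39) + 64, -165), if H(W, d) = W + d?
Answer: -1/29 ≈ -0.034483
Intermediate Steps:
1/H((33 + 39) + 64, -165) = 1/(((33 + 39) + 64) - 165) = 1/((72 + 64) - 165) = 1/(136 - 165) = 1/(-29) = -1/29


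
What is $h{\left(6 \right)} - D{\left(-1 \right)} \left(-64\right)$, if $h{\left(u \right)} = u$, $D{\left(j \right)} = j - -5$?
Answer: $262$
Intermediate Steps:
$D{\left(j \right)} = 5 + j$ ($D{\left(j \right)} = j + 5 = 5 + j$)
$h{\left(6 \right)} - D{\left(-1 \right)} \left(-64\right) = 6 - \left(5 - 1\right) \left(-64\right) = 6 - 4 \left(-64\right) = 6 - -256 = 6 + 256 = 262$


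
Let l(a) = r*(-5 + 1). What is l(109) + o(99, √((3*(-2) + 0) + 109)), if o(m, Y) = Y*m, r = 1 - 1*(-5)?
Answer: -24 + 99*√103 ≈ 980.74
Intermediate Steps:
r = 6 (r = 1 + 5 = 6)
l(a) = -24 (l(a) = 6*(-5 + 1) = 6*(-4) = -24)
l(109) + o(99, √((3*(-2) + 0) + 109)) = -24 + √((3*(-2) + 0) + 109)*99 = -24 + √((-6 + 0) + 109)*99 = -24 + √(-6 + 109)*99 = -24 + √103*99 = -24 + 99*√103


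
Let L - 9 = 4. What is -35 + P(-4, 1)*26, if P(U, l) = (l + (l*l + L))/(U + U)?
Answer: -335/4 ≈ -83.750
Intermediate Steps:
L = 13 (L = 9 + 4 = 13)
P(U, l) = (13 + l + l²)/(2*U) (P(U, l) = (l + (l*l + 13))/(U + U) = (l + (l² + 13))/((2*U)) = (l + (13 + l²))*(1/(2*U)) = (13 + l + l²)*(1/(2*U)) = (13 + l + l²)/(2*U))
-35 + P(-4, 1)*26 = -35 + ((½)*(13 + 1 + 1²)/(-4))*26 = -35 + ((½)*(-¼)*(13 + 1 + 1))*26 = -35 + ((½)*(-¼)*15)*26 = -35 - 15/8*26 = -35 - 195/4 = -335/4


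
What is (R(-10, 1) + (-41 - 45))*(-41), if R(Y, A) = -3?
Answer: 3649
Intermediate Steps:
(R(-10, 1) + (-41 - 45))*(-41) = (-3 + (-41 - 45))*(-41) = (-3 - 86)*(-41) = -89*(-41) = 3649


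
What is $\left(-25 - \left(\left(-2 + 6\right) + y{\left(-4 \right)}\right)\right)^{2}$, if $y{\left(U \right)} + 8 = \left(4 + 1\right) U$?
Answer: $1$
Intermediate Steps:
$y{\left(U \right)} = -8 + 5 U$ ($y{\left(U \right)} = -8 + \left(4 + 1\right) U = -8 + 5 U$)
$\left(-25 - \left(\left(-2 + 6\right) + y{\left(-4 \right)}\right)\right)^{2} = \left(-25 - \left(\left(-2 + 6\right) + \left(-8 + 5 \left(-4\right)\right)\right)\right)^{2} = \left(-25 - \left(4 - 28\right)\right)^{2} = \left(-25 + \left(0 - \left(4 - 28\right)\right)\right)^{2} = \left(-25 + \left(0 - -24\right)\right)^{2} = \left(-25 + \left(0 + 24\right)\right)^{2} = \left(-25 + 24\right)^{2} = \left(-1\right)^{2} = 1$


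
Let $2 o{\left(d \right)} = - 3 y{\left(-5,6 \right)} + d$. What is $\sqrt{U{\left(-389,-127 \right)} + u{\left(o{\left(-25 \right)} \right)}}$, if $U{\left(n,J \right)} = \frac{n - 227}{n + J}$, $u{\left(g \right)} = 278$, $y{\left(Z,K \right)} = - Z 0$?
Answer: $\frac{4 \sqrt{290379}}{129} \approx 16.709$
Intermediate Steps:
$y{\left(Z,K \right)} = 0$
$o{\left(d \right)} = \frac{d}{2}$ ($o{\left(d \right)} = \frac{\left(-3\right) 0 + d}{2} = \frac{0 + d}{2} = \frac{d}{2}$)
$U{\left(n,J \right)} = \frac{-227 + n}{J + n}$
$\sqrt{U{\left(-389,-127 \right)} + u{\left(o{\left(-25 \right)} \right)}} = \sqrt{\frac{-227 - 389}{-127 - 389} + 278} = \sqrt{\frac{1}{-516} \left(-616\right) + 278} = \sqrt{\left(- \frac{1}{516}\right) \left(-616\right) + 278} = \sqrt{\frac{154}{129} + 278} = \sqrt{\frac{36016}{129}} = \frac{4 \sqrt{290379}}{129}$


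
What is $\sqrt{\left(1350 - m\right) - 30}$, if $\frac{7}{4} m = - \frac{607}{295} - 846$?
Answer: $\frac{2 \sqrt{1923809755}}{2065} \approx 42.481$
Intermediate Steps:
$m = - \frac{1000708}{2065}$ ($m = \frac{4 \left(- \frac{607}{295} - 846\right)}{7} = \frac{4}{7} \left(- \frac{250177}{295}\right) = - \frac{1000708}{2065} \approx -484.6$)
$\sqrt{\left(1350 - m\right) - 30} = \sqrt{\left(1350 - - \frac{1000708}{2065}\right) - 30} = \sqrt{\left(1350 + \frac{1000708}{2065}\right) - 30} = \sqrt{\frac{3788458}{2065} - 30} = \sqrt{\frac{3726508}{2065}} = \frac{2 \sqrt{1923809755}}{2065}$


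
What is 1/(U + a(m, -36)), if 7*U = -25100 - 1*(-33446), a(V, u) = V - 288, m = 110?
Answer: 7/7100 ≈ 0.00098591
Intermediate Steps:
a(V, u) = -288 + V
U = 8346/7 (U = (-25100 - 1*(-33446))/7 = (-25100 + 33446)/7 = (⅐)*8346 = 8346/7 ≈ 1192.3)
1/(U + a(m, -36)) = 1/(8346/7 + (-288 + 110)) = 1/(8346/7 - 178) = 1/(7100/7) = 7/7100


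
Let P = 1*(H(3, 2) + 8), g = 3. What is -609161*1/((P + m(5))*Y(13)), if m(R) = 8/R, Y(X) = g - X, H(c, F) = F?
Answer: 609161/116 ≈ 5251.4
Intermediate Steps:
Y(X) = 3 - X
P = 10 (P = 1*(2 + 8) = 1*10 = 10)
-609161*1/((P + m(5))*Y(13)) = -609161*1/((3 - 1*13)*(10 + 8/5)) = -609161*1/((3 - 13)*(10 + 8*(1/5))) = -609161*(-1/(10*(10 + 8/5))) = -609161/((-10*58/5)) = -609161/(-116) = -609161*(-1/116) = 609161/116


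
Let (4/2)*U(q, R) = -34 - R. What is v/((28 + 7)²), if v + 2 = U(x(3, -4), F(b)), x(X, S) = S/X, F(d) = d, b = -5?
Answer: -33/2450 ≈ -0.013469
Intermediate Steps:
U(q, R) = -17 - R/2 (U(q, R) = (-34 - R)/2 = -17 - R/2)
v = -33/2 (v = -2 + (-17 - ½*(-5)) = -2 + (-17 + 5/2) = -2 - 29/2 = -33/2 ≈ -16.500)
v/((28 + 7)²) = -33/(2*(28 + 7)²) = -33/(2*(35²)) = -33/2/1225 = -33/2*1/1225 = -33/2450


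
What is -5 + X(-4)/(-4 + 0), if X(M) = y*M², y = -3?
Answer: 7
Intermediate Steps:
X(M) = -3*M²
-5 + X(-4)/(-4 + 0) = -5 + (-3*(-4)²)/(-4 + 0) = -5 - 3*16/(-4) = -5 - 48*(-¼) = -5 + 12 = 7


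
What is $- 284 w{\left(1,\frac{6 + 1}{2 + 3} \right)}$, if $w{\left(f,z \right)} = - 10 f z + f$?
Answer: $3692$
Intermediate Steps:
$w{\left(f,z \right)} = f - 10 f z$ ($w{\left(f,z \right)} = - 10 f z + f = f - 10 f z$)
$- 284 w{\left(1,\frac{6 + 1}{2 + 3} \right)} = - 284 \cdot 1 \left(1 - 10 \frac{6 + 1}{2 + 3}\right) = - 284 \cdot 1 \left(1 - 10 \cdot \frac{7}{5}\right) = - 284 \cdot 1 \left(1 - 10 \cdot 7 \cdot \frac{1}{5}\right) = - 284 \cdot 1 \left(1 - 14\right) = - 284 \cdot 1 \left(-13\right) = \left(-284\right) \left(-13\right) = 3692$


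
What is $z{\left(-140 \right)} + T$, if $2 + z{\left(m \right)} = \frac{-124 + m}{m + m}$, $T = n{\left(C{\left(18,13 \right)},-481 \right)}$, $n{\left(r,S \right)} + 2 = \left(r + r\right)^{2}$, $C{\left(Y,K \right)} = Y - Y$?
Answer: $- \frac{107}{35} \approx -3.0571$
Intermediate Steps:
$C{\left(Y,K \right)} = 0$
$n{\left(r,S \right)} = -2 + 4 r^{2}$ ($n{\left(r,S \right)} = -2 + \left(r + r\right)^{2} = -2 + \left(2 r\right)^{2} = -2 + 4 r^{2}$)
$T = -2$ ($T = -2 + 4 \cdot 0^{2} = -2 + 4 \cdot 0 = -2 + 0 = -2$)
$z{\left(m \right)} = -2 + \frac{-124 + m}{2 m}$ ($z{\left(m \right)} = -2 + \frac{-124 + m}{m + m} = -2 + \frac{-124 + m}{2 m}$)
$z{\left(-140 \right)} + T = \left(- \frac{3}{2} - \frac{62}{-140}\right) - 2 = \left(- \frac{3}{2} - - \frac{31}{70}\right) - 2 = \left(- \frac{3}{2} + \frac{31}{70}\right) - 2 = - \frac{37}{35} - 2 = - \frac{107}{35}$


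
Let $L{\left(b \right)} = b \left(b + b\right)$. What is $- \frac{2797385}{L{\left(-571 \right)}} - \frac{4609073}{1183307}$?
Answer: $- \frac{6315658792181}{771613195174} \approx -8.185$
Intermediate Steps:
$L{\left(b \right)} = 2 b^{2}$ ($L{\left(b \right)} = b 2 b = 2 b^{2}$)
$- \frac{2797385}{L{\left(-571 \right)}} - \frac{4609073}{1183307} = - \frac{2797385}{2 \left(-571\right)^{2}} - \frac{4609073}{1183307} = - \frac{2797385}{2 \cdot 326041} - \frac{4609073}{1183307} = - \frac{2797385}{652082} - \frac{4609073}{1183307} = - \frac{6315658792181}{771613195174}$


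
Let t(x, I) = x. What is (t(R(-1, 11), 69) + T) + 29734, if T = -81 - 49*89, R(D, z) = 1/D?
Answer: 25291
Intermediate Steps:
T = -4442 (T = -81 - 4361 = -4442)
(t(R(-1, 11), 69) + T) + 29734 = (1/(-1) - 4442) + 29734 = (-1 - 4442) + 29734 = -4443 + 29734 = 25291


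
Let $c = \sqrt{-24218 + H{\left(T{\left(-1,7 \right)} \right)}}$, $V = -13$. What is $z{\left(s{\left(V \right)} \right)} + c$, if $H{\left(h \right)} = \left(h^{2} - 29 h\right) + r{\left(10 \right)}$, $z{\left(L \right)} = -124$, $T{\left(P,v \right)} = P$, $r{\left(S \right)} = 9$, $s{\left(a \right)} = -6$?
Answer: $-124 + i \sqrt{24179} \approx -124.0 + 155.5 i$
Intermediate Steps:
$H{\left(h \right)} = 9 + h^{2} - 29 h$ ($H{\left(h \right)} = \left(h^{2} - 29 h\right) + 9 = 9 + h^{2} - 29 h$)
$c = i \sqrt{24179}$ ($c = \sqrt{-24218 + \left(9 + \left(-1\right)^{2} - -29\right)} = \sqrt{-24218 + \left(9 + 1 + 29\right)} = \sqrt{-24218 + 39} = \sqrt{-24179} = i \sqrt{24179} \approx 155.5 i$)
$z{\left(s{\left(V \right)} \right)} + c = -124 + i \sqrt{24179}$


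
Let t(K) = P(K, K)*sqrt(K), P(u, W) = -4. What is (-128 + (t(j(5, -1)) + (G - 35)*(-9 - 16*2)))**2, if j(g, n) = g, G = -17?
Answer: 4016096 - 16032*sqrt(5) ≈ 3.9802e+6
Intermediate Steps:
t(K) = -4*sqrt(K)
(-128 + (t(j(5, -1)) + (G - 35)*(-9 - 16*2)))**2 = (-128 + (-4*sqrt(5) + (-17 - 35)*(-9 - 16*2)))**2 = (-128 + (-4*sqrt(5) - 52*(-9 - 32)))**2 = (-128 + (-4*sqrt(5) - 52*(-41)))**2 = (-128 + (-4*sqrt(5) + 2132))**2 = (-128 + (2132 - 4*sqrt(5)))**2 = (2004 - 4*sqrt(5))**2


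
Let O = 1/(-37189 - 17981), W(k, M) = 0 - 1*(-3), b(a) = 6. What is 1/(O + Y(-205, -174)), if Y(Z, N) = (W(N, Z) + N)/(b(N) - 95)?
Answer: 4910130/9433981 ≈ 0.52047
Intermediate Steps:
W(k, M) = 3 (W(k, M) = 0 + 3 = 3)
Y(Z, N) = -3/89 - N/89 (Y(Z, N) = (3 + N)/(6 - 95) = (3 + N)/(-89) = (3 + N)*(-1/89) = -3/89 - N/89)
O = -1/55170 (O = 1/(-55170) = -1/55170 ≈ -1.8126e-5)
1/(O + Y(-205, -174)) = 1/(-1/55170 + (-3/89 - 1/89*(-174))) = 1/(-1/55170 + (-3/89 + 174/89)) = 1/(-1/55170 + 171/89) = 1/(9433981/4910130) = 4910130/9433981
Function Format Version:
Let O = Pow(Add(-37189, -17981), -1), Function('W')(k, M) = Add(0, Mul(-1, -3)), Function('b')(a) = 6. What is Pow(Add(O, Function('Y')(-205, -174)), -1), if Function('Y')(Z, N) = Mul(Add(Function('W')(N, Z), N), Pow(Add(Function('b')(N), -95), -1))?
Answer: Rational(4910130, 9433981) ≈ 0.52047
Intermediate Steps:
Function('W')(k, M) = 3 (Function('W')(k, M) = Add(0, 3) = 3)
Function('Y')(Z, N) = Add(Rational(-3, 89), Mul(Rational(-1, 89), N)) (Function('Y')(Z, N) = Mul(Add(3, N), Pow(Add(6, -95), -1)) = Mul(Add(3, N), Pow(-89, -1)) = Mul(Add(3, N), Rational(-1, 89)) = Add(Rational(-3, 89), Mul(Rational(-1, 89), N)))
O = Rational(-1, 55170) (O = Pow(-55170, -1) = Rational(-1, 55170) ≈ -1.8126e-5)
Pow(Add(O, Function('Y')(-205, -174)), -1) = Pow(Add(Rational(-1, 55170), Add(Rational(-3, 89), Mul(Rational(-1, 89), -174))), -1) = Pow(Add(Rational(-1, 55170), Add(Rational(-3, 89), Rational(174, 89))), -1) = Pow(Add(Rational(-1, 55170), Rational(171, 89)), -1) = Pow(Rational(9433981, 4910130), -1) = Rational(4910130, 9433981)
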